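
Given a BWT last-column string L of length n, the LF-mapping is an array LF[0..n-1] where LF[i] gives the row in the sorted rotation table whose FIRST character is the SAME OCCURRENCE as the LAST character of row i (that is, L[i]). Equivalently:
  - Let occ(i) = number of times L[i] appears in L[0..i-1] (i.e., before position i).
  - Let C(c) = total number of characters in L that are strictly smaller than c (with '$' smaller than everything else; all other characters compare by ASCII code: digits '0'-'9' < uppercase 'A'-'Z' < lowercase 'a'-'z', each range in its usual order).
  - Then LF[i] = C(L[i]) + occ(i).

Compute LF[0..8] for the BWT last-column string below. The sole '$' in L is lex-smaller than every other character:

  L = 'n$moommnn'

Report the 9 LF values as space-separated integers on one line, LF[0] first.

Answer: 4 0 1 7 8 2 3 5 6

Derivation:
Char counts: '$':1, 'm':3, 'n':3, 'o':2
C (first-col start): C('$')=0, C('m')=1, C('n')=4, C('o')=7
L[0]='n': occ=0, LF[0]=C('n')+0=4+0=4
L[1]='$': occ=0, LF[1]=C('$')+0=0+0=0
L[2]='m': occ=0, LF[2]=C('m')+0=1+0=1
L[3]='o': occ=0, LF[3]=C('o')+0=7+0=7
L[4]='o': occ=1, LF[4]=C('o')+1=7+1=8
L[5]='m': occ=1, LF[5]=C('m')+1=1+1=2
L[6]='m': occ=2, LF[6]=C('m')+2=1+2=3
L[7]='n': occ=1, LF[7]=C('n')+1=4+1=5
L[8]='n': occ=2, LF[8]=C('n')+2=4+2=6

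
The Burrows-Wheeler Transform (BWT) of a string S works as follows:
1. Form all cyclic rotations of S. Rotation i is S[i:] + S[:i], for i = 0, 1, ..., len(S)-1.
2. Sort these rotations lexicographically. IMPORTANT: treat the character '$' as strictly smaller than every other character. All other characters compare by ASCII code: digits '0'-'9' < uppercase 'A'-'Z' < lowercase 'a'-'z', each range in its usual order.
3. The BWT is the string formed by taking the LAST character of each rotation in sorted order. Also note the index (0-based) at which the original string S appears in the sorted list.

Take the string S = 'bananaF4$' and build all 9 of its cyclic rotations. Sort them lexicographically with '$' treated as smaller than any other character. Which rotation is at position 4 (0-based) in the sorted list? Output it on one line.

Answer: anaF4$ban

Derivation:
All 9 rotations (rotation i = S[i:]+S[:i]):
  rot[0] = bananaF4$
  rot[1] = ananaF4$b
  rot[2] = nanaF4$ba
  rot[3] = anaF4$ban
  rot[4] = naF4$bana
  rot[5] = aF4$banan
  rot[6] = F4$banana
  rot[7] = 4$bananaF
  rot[8] = $bananaF4
Sorted (with $ < everything):
  sorted[0] = $bananaF4
  sorted[1] = 4$bananaF
  sorted[2] = F4$banana
  sorted[3] = aF4$banan
  sorted[4] = anaF4$ban
  sorted[5] = ananaF4$b
  sorted[6] = bananaF4$
  sorted[7] = naF4$bana
  sorted[8] = nanaF4$ba
sorted[4] = anaF4$ban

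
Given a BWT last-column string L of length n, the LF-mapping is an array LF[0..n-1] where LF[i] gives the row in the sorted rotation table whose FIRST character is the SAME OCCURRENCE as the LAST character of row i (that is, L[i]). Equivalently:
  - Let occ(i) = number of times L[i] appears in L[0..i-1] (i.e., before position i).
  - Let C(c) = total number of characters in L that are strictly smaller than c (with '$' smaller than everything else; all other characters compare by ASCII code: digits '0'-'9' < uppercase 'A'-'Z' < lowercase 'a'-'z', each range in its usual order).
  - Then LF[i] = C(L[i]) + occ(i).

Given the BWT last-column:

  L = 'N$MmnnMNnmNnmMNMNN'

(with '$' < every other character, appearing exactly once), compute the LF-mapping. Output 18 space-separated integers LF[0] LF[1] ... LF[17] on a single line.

Answer: 5 0 1 11 14 15 2 6 16 12 7 17 13 3 8 4 9 10

Derivation:
Char counts: '$':1, 'M':4, 'N':6, 'm':3, 'n':4
C (first-col start): C('$')=0, C('M')=1, C('N')=5, C('m')=11, C('n')=14
L[0]='N': occ=0, LF[0]=C('N')+0=5+0=5
L[1]='$': occ=0, LF[1]=C('$')+0=0+0=0
L[2]='M': occ=0, LF[2]=C('M')+0=1+0=1
L[3]='m': occ=0, LF[3]=C('m')+0=11+0=11
L[4]='n': occ=0, LF[4]=C('n')+0=14+0=14
L[5]='n': occ=1, LF[5]=C('n')+1=14+1=15
L[6]='M': occ=1, LF[6]=C('M')+1=1+1=2
L[7]='N': occ=1, LF[7]=C('N')+1=5+1=6
L[8]='n': occ=2, LF[8]=C('n')+2=14+2=16
L[9]='m': occ=1, LF[9]=C('m')+1=11+1=12
L[10]='N': occ=2, LF[10]=C('N')+2=5+2=7
L[11]='n': occ=3, LF[11]=C('n')+3=14+3=17
L[12]='m': occ=2, LF[12]=C('m')+2=11+2=13
L[13]='M': occ=2, LF[13]=C('M')+2=1+2=3
L[14]='N': occ=3, LF[14]=C('N')+3=5+3=8
L[15]='M': occ=3, LF[15]=C('M')+3=1+3=4
L[16]='N': occ=4, LF[16]=C('N')+4=5+4=9
L[17]='N': occ=5, LF[17]=C('N')+5=5+5=10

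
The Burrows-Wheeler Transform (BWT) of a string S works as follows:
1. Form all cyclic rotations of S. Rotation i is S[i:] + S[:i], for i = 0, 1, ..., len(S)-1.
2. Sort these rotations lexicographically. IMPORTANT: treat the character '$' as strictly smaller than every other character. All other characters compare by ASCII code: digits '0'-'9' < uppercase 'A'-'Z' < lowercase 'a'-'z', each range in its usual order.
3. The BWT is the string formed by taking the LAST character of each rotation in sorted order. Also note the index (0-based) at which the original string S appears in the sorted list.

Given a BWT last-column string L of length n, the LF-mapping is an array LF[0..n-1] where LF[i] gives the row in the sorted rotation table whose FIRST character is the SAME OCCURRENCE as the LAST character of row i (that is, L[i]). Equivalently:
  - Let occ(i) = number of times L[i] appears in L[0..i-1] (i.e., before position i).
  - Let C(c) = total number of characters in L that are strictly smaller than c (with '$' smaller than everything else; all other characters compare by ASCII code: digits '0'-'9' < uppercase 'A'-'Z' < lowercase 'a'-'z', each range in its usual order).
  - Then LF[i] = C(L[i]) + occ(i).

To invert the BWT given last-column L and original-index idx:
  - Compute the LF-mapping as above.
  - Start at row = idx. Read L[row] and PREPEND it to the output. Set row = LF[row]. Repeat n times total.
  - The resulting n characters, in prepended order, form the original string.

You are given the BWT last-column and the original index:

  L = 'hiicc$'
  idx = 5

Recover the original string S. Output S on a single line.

Answer: icich$

Derivation:
LF mapping: 3 4 5 1 2 0
Walk LF starting at row 5, prepending L[row]:
  step 1: row=5, L[5]='$', prepend. Next row=LF[5]=0
  step 2: row=0, L[0]='h', prepend. Next row=LF[0]=3
  step 3: row=3, L[3]='c', prepend. Next row=LF[3]=1
  step 4: row=1, L[1]='i', prepend. Next row=LF[1]=4
  step 5: row=4, L[4]='c', prepend. Next row=LF[4]=2
  step 6: row=2, L[2]='i', prepend. Next row=LF[2]=5
Reversed output: icich$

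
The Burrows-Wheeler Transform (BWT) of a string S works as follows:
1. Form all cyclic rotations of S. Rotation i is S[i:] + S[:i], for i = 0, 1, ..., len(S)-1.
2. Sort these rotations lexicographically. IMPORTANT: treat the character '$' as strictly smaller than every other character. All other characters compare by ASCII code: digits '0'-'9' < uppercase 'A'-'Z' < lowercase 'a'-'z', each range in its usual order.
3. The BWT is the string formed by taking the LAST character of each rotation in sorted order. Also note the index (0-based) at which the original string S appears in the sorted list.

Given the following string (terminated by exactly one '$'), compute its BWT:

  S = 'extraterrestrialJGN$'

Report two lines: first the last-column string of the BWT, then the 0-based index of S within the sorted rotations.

Answer: NJlGirtr$ratrteeaxse
8

Derivation:
All 20 rotations (rotation i = S[i:]+S[:i]):
  rot[0] = extraterrestrialJGN$
  rot[1] = xtraterrestrialJGN$e
  rot[2] = traterrestrialJGN$ex
  rot[3] = raterrestrialJGN$ext
  rot[4] = aterrestrialJGN$extr
  rot[5] = terrestrialJGN$extra
  rot[6] = errestrialJGN$extrat
  rot[7] = rrestrialJGN$extrate
  rot[8] = restrialJGN$extrater
  rot[9] = estrialJGN$extraterr
  rot[10] = strialJGN$extraterre
  rot[11] = trialJGN$extraterres
  rot[12] = rialJGN$extraterrest
  rot[13] = ialJGN$extraterrestr
  rot[14] = alJGN$extraterrestri
  rot[15] = lJGN$extraterrestria
  rot[16] = JGN$extraterrestrial
  rot[17] = GN$extraterrestrialJ
  rot[18] = N$extraterrestrialJG
  rot[19] = $extraterrestrialJGN
Sorted (with $ < everything):
  sorted[0] = $extraterrestrialJGN  (last char: 'N')
  sorted[1] = GN$extraterrestrialJ  (last char: 'J')
  sorted[2] = JGN$extraterrestrial  (last char: 'l')
  sorted[3] = N$extraterrestrialJG  (last char: 'G')
  sorted[4] = alJGN$extraterrestri  (last char: 'i')
  sorted[5] = aterrestrialJGN$extr  (last char: 'r')
  sorted[6] = errestrialJGN$extrat  (last char: 't')
  sorted[7] = estrialJGN$extraterr  (last char: 'r')
  sorted[8] = extraterrestrialJGN$  (last char: '$')
  sorted[9] = ialJGN$extraterrestr  (last char: 'r')
  sorted[10] = lJGN$extraterrestria  (last char: 'a')
  sorted[11] = raterrestrialJGN$ext  (last char: 't')
  sorted[12] = restrialJGN$extrater  (last char: 'r')
  sorted[13] = rialJGN$extraterrest  (last char: 't')
  sorted[14] = rrestrialJGN$extrate  (last char: 'e')
  sorted[15] = strialJGN$extraterre  (last char: 'e')
  sorted[16] = terrestrialJGN$extra  (last char: 'a')
  sorted[17] = traterrestrialJGN$ex  (last char: 'x')
  sorted[18] = trialJGN$extraterres  (last char: 's')
  sorted[19] = xtraterrestrialJGN$e  (last char: 'e')
Last column: NJlGirtr$ratrteeaxse
Original string S is at sorted index 8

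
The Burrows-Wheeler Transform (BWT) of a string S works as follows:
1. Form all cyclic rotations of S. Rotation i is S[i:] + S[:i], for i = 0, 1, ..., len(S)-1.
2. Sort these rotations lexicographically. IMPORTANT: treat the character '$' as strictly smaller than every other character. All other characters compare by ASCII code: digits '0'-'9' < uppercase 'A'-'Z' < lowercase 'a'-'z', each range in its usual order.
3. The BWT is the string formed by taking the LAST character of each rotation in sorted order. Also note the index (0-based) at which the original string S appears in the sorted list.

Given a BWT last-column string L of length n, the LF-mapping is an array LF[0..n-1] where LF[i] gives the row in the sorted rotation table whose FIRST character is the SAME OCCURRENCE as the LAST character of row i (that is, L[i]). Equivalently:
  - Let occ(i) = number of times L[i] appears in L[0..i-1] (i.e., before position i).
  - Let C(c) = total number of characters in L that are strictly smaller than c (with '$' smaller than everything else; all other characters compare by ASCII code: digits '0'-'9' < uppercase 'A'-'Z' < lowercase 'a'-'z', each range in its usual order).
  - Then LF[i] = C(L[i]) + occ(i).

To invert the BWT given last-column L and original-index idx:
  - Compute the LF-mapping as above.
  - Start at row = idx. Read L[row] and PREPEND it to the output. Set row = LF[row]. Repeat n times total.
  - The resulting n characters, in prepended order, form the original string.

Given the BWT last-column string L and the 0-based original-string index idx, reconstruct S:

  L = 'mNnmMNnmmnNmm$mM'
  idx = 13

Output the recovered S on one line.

Answer: nMnmmmNMNNmmmnm$

Derivation:
LF mapping: 6 3 13 7 1 4 14 8 9 15 5 10 11 0 12 2
Walk LF starting at row 13, prepending L[row]:
  step 1: row=13, L[13]='$', prepend. Next row=LF[13]=0
  step 2: row=0, L[0]='m', prepend. Next row=LF[0]=6
  step 3: row=6, L[6]='n', prepend. Next row=LF[6]=14
  step 4: row=14, L[14]='m', prepend. Next row=LF[14]=12
  step 5: row=12, L[12]='m', prepend. Next row=LF[12]=11
  step 6: row=11, L[11]='m', prepend. Next row=LF[11]=10
  step 7: row=10, L[10]='N', prepend. Next row=LF[10]=5
  step 8: row=5, L[5]='N', prepend. Next row=LF[5]=4
  step 9: row=4, L[4]='M', prepend. Next row=LF[4]=1
  step 10: row=1, L[1]='N', prepend. Next row=LF[1]=3
  step 11: row=3, L[3]='m', prepend. Next row=LF[3]=7
  step 12: row=7, L[7]='m', prepend. Next row=LF[7]=8
  step 13: row=8, L[8]='m', prepend. Next row=LF[8]=9
  step 14: row=9, L[9]='n', prepend. Next row=LF[9]=15
  step 15: row=15, L[15]='M', prepend. Next row=LF[15]=2
  step 16: row=2, L[2]='n', prepend. Next row=LF[2]=13
Reversed output: nMnmmmNMNNmmmnm$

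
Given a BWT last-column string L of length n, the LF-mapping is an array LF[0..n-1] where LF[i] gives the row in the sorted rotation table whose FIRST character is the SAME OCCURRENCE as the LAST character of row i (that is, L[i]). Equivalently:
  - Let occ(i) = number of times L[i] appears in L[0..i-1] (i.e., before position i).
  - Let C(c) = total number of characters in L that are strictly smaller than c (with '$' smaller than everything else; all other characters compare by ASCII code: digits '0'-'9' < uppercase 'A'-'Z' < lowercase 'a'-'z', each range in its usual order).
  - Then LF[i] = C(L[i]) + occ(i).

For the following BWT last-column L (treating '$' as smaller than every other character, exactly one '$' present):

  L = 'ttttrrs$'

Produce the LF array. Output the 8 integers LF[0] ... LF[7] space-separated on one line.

Char counts: '$':1, 'r':2, 's':1, 't':4
C (first-col start): C('$')=0, C('r')=1, C('s')=3, C('t')=4
L[0]='t': occ=0, LF[0]=C('t')+0=4+0=4
L[1]='t': occ=1, LF[1]=C('t')+1=4+1=5
L[2]='t': occ=2, LF[2]=C('t')+2=4+2=6
L[3]='t': occ=3, LF[3]=C('t')+3=4+3=7
L[4]='r': occ=0, LF[4]=C('r')+0=1+0=1
L[5]='r': occ=1, LF[5]=C('r')+1=1+1=2
L[6]='s': occ=0, LF[6]=C('s')+0=3+0=3
L[7]='$': occ=0, LF[7]=C('$')+0=0+0=0

Answer: 4 5 6 7 1 2 3 0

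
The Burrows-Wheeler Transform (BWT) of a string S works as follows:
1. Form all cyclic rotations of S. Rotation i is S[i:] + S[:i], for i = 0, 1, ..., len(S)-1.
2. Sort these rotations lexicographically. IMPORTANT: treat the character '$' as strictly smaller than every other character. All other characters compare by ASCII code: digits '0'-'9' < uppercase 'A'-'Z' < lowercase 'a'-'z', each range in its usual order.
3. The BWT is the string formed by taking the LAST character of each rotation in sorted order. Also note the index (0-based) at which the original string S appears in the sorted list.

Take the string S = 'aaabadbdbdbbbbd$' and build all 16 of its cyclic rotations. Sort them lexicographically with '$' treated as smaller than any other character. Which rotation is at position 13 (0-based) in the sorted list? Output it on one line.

Answer: dbbbbd$aaabadbdb

Derivation:
All 16 rotations (rotation i = S[i:]+S[:i]):
  rot[0] = aaabadbdbdbbbbd$
  rot[1] = aabadbdbdbbbbd$a
  rot[2] = abadbdbdbbbbd$aa
  rot[3] = badbdbdbbbbd$aaa
  rot[4] = adbdbdbbbbd$aaab
  rot[5] = dbdbdbbbbd$aaaba
  rot[6] = bdbdbbbbd$aaabad
  rot[7] = dbdbbbbd$aaabadb
  rot[8] = bdbbbbd$aaabadbd
  rot[9] = dbbbbd$aaabadbdb
  rot[10] = bbbbd$aaabadbdbd
  rot[11] = bbbd$aaabadbdbdb
  rot[12] = bbd$aaabadbdbdbb
  rot[13] = bd$aaabadbdbdbbb
  rot[14] = d$aaabadbdbdbbbb
  rot[15] = $aaabadbdbdbbbbd
Sorted (with $ < everything):
  sorted[0] = $aaabadbdbdbbbbd
  sorted[1] = aaabadbdbdbbbbd$
  sorted[2] = aabadbdbdbbbbd$a
  sorted[3] = abadbdbdbbbbd$aa
  sorted[4] = adbdbdbbbbd$aaab
  sorted[5] = badbdbdbbbbd$aaa
  sorted[6] = bbbbd$aaabadbdbd
  sorted[7] = bbbd$aaabadbdbdb
  sorted[8] = bbd$aaabadbdbdbb
  sorted[9] = bd$aaabadbdbdbbb
  sorted[10] = bdbbbbd$aaabadbd
  sorted[11] = bdbdbbbbd$aaabad
  sorted[12] = d$aaabadbdbdbbbb
  sorted[13] = dbbbbd$aaabadbdb
  sorted[14] = dbdbbbbd$aaabadb
  sorted[15] = dbdbdbbbbd$aaaba
sorted[13] = dbbbbd$aaabadbdb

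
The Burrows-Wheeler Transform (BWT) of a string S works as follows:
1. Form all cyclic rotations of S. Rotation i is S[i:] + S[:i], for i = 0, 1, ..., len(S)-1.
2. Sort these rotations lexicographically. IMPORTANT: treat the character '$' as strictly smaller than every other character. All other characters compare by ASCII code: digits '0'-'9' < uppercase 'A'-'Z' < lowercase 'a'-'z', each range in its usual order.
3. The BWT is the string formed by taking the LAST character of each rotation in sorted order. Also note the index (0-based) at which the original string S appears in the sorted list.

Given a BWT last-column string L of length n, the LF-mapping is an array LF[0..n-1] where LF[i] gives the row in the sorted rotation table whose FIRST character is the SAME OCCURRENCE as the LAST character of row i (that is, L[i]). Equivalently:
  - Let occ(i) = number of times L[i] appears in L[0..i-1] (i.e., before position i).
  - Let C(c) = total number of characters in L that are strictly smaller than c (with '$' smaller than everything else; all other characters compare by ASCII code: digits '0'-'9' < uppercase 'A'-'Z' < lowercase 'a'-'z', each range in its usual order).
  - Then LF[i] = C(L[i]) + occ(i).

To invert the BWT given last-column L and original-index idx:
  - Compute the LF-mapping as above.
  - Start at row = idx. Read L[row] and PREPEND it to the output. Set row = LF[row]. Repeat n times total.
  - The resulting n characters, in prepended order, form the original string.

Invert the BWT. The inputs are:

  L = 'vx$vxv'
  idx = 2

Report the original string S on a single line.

LF mapping: 1 4 0 2 5 3
Walk LF starting at row 2, prepending L[row]:
  step 1: row=2, L[2]='$', prepend. Next row=LF[2]=0
  step 2: row=0, L[0]='v', prepend. Next row=LF[0]=1
  step 3: row=1, L[1]='x', prepend. Next row=LF[1]=4
  step 4: row=4, L[4]='x', prepend. Next row=LF[4]=5
  step 5: row=5, L[5]='v', prepend. Next row=LF[5]=3
  step 6: row=3, L[3]='v', prepend. Next row=LF[3]=2
Reversed output: vvxxv$

Answer: vvxxv$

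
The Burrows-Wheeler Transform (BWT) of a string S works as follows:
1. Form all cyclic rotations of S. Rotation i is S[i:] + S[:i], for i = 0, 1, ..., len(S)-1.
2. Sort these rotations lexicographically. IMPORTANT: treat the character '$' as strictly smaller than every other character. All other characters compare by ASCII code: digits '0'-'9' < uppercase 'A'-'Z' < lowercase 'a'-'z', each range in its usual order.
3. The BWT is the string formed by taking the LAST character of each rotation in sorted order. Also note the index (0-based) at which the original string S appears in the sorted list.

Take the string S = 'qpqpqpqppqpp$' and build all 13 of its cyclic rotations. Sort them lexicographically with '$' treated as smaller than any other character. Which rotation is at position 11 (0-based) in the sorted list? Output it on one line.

Answer: qpqpqppqpp$qp

Derivation:
All 13 rotations (rotation i = S[i:]+S[:i]):
  rot[0] = qpqpqpqppqpp$
  rot[1] = pqpqpqppqpp$q
  rot[2] = qpqpqppqpp$qp
  rot[3] = pqpqppqpp$qpq
  rot[4] = qpqppqpp$qpqp
  rot[5] = pqppqpp$qpqpq
  rot[6] = qppqpp$qpqpqp
  rot[7] = ppqpp$qpqpqpq
  rot[8] = pqpp$qpqpqpqp
  rot[9] = qpp$qpqpqpqpp
  rot[10] = pp$qpqpqpqppq
  rot[11] = p$qpqpqpqppqp
  rot[12] = $qpqpqpqppqpp
Sorted (with $ < everything):
  sorted[0] = $qpqpqpqppqpp
  sorted[1] = p$qpqpqpqppqp
  sorted[2] = pp$qpqpqpqppq
  sorted[3] = ppqpp$qpqpqpq
  sorted[4] = pqpp$qpqpqpqp
  sorted[5] = pqppqpp$qpqpq
  sorted[6] = pqpqppqpp$qpq
  sorted[7] = pqpqpqppqpp$q
  sorted[8] = qpp$qpqpqpqpp
  sorted[9] = qppqpp$qpqpqp
  sorted[10] = qpqppqpp$qpqp
  sorted[11] = qpqpqppqpp$qp
  sorted[12] = qpqpqpqppqpp$
sorted[11] = qpqpqppqpp$qp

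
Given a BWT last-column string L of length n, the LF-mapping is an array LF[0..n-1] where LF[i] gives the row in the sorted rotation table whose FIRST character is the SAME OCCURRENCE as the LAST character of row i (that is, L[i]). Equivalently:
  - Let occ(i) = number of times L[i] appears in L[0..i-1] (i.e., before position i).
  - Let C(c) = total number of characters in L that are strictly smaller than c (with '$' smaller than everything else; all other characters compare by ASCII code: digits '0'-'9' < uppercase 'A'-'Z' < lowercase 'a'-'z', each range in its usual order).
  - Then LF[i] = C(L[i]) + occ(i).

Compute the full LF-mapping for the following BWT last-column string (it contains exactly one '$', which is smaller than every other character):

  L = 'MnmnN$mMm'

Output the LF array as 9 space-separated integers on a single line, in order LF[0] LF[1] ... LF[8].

Answer: 1 7 4 8 3 0 5 2 6

Derivation:
Char counts: '$':1, 'M':2, 'N':1, 'm':3, 'n':2
C (first-col start): C('$')=0, C('M')=1, C('N')=3, C('m')=4, C('n')=7
L[0]='M': occ=0, LF[0]=C('M')+0=1+0=1
L[1]='n': occ=0, LF[1]=C('n')+0=7+0=7
L[2]='m': occ=0, LF[2]=C('m')+0=4+0=4
L[3]='n': occ=1, LF[3]=C('n')+1=7+1=8
L[4]='N': occ=0, LF[4]=C('N')+0=3+0=3
L[5]='$': occ=0, LF[5]=C('$')+0=0+0=0
L[6]='m': occ=1, LF[6]=C('m')+1=4+1=5
L[7]='M': occ=1, LF[7]=C('M')+1=1+1=2
L[8]='m': occ=2, LF[8]=C('m')+2=4+2=6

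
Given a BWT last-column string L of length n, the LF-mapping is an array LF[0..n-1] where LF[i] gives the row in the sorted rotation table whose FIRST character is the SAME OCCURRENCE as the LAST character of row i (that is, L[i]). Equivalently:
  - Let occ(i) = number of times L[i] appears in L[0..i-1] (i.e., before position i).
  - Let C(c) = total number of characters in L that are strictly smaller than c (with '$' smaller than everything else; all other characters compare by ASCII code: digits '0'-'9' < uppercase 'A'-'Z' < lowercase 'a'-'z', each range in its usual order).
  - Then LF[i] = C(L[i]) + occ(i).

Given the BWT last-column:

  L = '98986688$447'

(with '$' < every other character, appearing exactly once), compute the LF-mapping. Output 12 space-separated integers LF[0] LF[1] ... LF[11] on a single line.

Char counts: '$':1, '4':2, '6':2, '7':1, '8':4, '9':2
C (first-col start): C('$')=0, C('4')=1, C('6')=3, C('7')=5, C('8')=6, C('9')=10
L[0]='9': occ=0, LF[0]=C('9')+0=10+0=10
L[1]='8': occ=0, LF[1]=C('8')+0=6+0=6
L[2]='9': occ=1, LF[2]=C('9')+1=10+1=11
L[3]='8': occ=1, LF[3]=C('8')+1=6+1=7
L[4]='6': occ=0, LF[4]=C('6')+0=3+0=3
L[5]='6': occ=1, LF[5]=C('6')+1=3+1=4
L[6]='8': occ=2, LF[6]=C('8')+2=6+2=8
L[7]='8': occ=3, LF[7]=C('8')+3=6+3=9
L[8]='$': occ=0, LF[8]=C('$')+0=0+0=0
L[9]='4': occ=0, LF[9]=C('4')+0=1+0=1
L[10]='4': occ=1, LF[10]=C('4')+1=1+1=2
L[11]='7': occ=0, LF[11]=C('7')+0=5+0=5

Answer: 10 6 11 7 3 4 8 9 0 1 2 5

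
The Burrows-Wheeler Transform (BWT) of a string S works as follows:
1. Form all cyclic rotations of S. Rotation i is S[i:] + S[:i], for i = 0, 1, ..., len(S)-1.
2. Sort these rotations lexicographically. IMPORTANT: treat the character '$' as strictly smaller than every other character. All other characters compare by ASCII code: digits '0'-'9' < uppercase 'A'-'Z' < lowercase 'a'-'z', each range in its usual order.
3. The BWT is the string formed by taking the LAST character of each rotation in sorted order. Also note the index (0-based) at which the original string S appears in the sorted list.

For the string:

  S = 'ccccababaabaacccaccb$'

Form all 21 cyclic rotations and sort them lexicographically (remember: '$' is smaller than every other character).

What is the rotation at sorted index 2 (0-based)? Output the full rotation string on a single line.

All 21 rotations (rotation i = S[i:]+S[:i]):
  rot[0] = ccccababaabaacccaccb$
  rot[1] = cccababaabaacccaccb$c
  rot[2] = ccababaabaacccaccb$cc
  rot[3] = cababaabaacccaccb$ccc
  rot[4] = ababaabaacccaccb$cccc
  rot[5] = babaabaacccaccb$cccca
  rot[6] = abaabaacccaccb$ccccab
  rot[7] = baabaacccaccb$ccccaba
  rot[8] = aabaacccaccb$ccccabab
  rot[9] = abaacccaccb$ccccababa
  rot[10] = baacccaccb$ccccababaa
  rot[11] = aacccaccb$ccccababaab
  rot[12] = acccaccb$ccccababaaba
  rot[13] = cccaccb$ccccababaabaa
  rot[14] = ccaccb$ccccababaabaac
  rot[15] = caccb$ccccababaabaacc
  rot[16] = accb$ccccababaabaaccc
  rot[17] = ccb$ccccababaabaaccca
  rot[18] = cb$ccccababaabaacccac
  rot[19] = b$ccccababaabaacccacc
  rot[20] = $ccccababaabaacccaccb
Sorted (with $ < everything):
  sorted[0] = $ccccababaabaacccaccb
  sorted[1] = aabaacccaccb$ccccabab
  sorted[2] = aacccaccb$ccccababaab
  sorted[3] = abaabaacccaccb$ccccab
  sorted[4] = abaacccaccb$ccccababa
  sorted[5] = ababaabaacccaccb$cccc
  sorted[6] = accb$ccccababaabaaccc
  sorted[7] = acccaccb$ccccababaaba
  sorted[8] = b$ccccababaabaacccacc
  sorted[9] = baabaacccaccb$ccccaba
  sorted[10] = baacccaccb$ccccababaa
  sorted[11] = babaabaacccaccb$cccca
  sorted[12] = cababaabaacccaccb$ccc
  sorted[13] = caccb$ccccababaabaacc
  sorted[14] = cb$ccccababaabaacccac
  sorted[15] = ccababaabaacccaccb$cc
  sorted[16] = ccaccb$ccccababaabaac
  sorted[17] = ccb$ccccababaabaaccca
  sorted[18] = cccababaabaacccaccb$c
  sorted[19] = cccaccb$ccccababaabaa
  sorted[20] = ccccababaabaacccaccb$
sorted[2] = aacccaccb$ccccababaab

Answer: aacccaccb$ccccababaab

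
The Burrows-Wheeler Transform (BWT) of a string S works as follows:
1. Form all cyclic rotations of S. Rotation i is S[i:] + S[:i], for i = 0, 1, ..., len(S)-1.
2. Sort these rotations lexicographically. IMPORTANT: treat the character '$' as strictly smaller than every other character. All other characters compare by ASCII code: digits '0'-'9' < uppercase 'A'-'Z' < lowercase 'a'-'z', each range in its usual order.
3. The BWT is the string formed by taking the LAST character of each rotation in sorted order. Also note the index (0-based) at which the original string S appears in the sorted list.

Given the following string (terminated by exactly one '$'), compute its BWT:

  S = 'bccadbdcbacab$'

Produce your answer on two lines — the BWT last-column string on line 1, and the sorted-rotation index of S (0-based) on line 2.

All 14 rotations (rotation i = S[i:]+S[:i]):
  rot[0] = bccadbdcbacab$
  rot[1] = ccadbdcbacab$b
  rot[2] = cadbdcbacab$bc
  rot[3] = adbdcbacab$bcc
  rot[4] = dbdcbacab$bcca
  rot[5] = bdcbacab$bccad
  rot[6] = dcbacab$bccadb
  rot[7] = cbacab$bccadbd
  rot[8] = bacab$bccadbdc
  rot[9] = acab$bccadbdcb
  rot[10] = cab$bccadbdcba
  rot[11] = ab$bccadbdcbac
  rot[12] = b$bccadbdcbaca
  rot[13] = $bccadbdcbacab
Sorted (with $ < everything):
  sorted[0] = $bccadbdcbacab  (last char: 'b')
  sorted[1] = ab$bccadbdcbac  (last char: 'c')
  sorted[2] = acab$bccadbdcb  (last char: 'b')
  sorted[3] = adbdcbacab$bcc  (last char: 'c')
  sorted[4] = b$bccadbdcbaca  (last char: 'a')
  sorted[5] = bacab$bccadbdc  (last char: 'c')
  sorted[6] = bccadbdcbacab$  (last char: '$')
  sorted[7] = bdcbacab$bccad  (last char: 'd')
  sorted[8] = cab$bccadbdcba  (last char: 'a')
  sorted[9] = cadbdcbacab$bc  (last char: 'c')
  sorted[10] = cbacab$bccadbd  (last char: 'd')
  sorted[11] = ccadbdcbacab$b  (last char: 'b')
  sorted[12] = dbdcbacab$bcca  (last char: 'a')
  sorted[13] = dcbacab$bccadb  (last char: 'b')
Last column: bcbcac$dacdbab
Original string S is at sorted index 6

Answer: bcbcac$dacdbab
6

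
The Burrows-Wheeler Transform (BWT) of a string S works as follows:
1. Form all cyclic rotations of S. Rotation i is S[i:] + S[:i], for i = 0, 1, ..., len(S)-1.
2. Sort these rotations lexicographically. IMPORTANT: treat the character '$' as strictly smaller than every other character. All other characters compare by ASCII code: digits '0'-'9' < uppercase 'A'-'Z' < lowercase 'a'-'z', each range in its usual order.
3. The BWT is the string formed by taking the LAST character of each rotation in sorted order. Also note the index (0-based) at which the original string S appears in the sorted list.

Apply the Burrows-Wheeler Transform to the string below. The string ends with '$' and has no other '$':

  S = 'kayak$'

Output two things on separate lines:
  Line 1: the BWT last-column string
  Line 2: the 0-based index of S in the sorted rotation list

All 6 rotations (rotation i = S[i:]+S[:i]):
  rot[0] = kayak$
  rot[1] = ayak$k
  rot[2] = yak$ka
  rot[3] = ak$kay
  rot[4] = k$kaya
  rot[5] = $kayak
Sorted (with $ < everything):
  sorted[0] = $kayak  (last char: 'k')
  sorted[1] = ak$kay  (last char: 'y')
  sorted[2] = ayak$k  (last char: 'k')
  sorted[3] = k$kaya  (last char: 'a')
  sorted[4] = kayak$  (last char: '$')
  sorted[5] = yak$ka  (last char: 'a')
Last column: kyka$a
Original string S is at sorted index 4

Answer: kyka$a
4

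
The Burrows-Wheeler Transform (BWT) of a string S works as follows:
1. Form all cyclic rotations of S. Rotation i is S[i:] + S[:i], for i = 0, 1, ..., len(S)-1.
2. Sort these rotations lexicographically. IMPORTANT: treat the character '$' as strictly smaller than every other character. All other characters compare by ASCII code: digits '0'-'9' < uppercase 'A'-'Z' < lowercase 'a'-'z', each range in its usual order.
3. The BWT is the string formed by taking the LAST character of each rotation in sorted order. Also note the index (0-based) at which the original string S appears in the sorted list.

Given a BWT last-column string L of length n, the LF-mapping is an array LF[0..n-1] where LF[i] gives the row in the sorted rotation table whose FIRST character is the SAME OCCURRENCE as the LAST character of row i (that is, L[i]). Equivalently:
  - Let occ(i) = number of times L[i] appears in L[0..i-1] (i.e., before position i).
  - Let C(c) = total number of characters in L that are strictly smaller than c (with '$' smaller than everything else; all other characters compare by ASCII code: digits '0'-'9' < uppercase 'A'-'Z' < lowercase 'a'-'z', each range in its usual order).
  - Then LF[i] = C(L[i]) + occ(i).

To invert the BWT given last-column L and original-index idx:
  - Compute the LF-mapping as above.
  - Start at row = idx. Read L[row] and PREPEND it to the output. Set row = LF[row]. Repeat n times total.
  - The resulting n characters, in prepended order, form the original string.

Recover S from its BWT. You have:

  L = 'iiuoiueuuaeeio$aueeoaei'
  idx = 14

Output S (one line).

Answer: iuoiieeiaeueuaoaueouei$

Derivation:
LF mapping: 10 11 18 15 12 19 4 20 21 1 5 6 13 16 0 2 22 7 8 17 3 9 14
Walk LF starting at row 14, prepending L[row]:
  step 1: row=14, L[14]='$', prepend. Next row=LF[14]=0
  step 2: row=0, L[0]='i', prepend. Next row=LF[0]=10
  step 3: row=10, L[10]='e', prepend. Next row=LF[10]=5
  step 4: row=5, L[5]='u', prepend. Next row=LF[5]=19
  step 5: row=19, L[19]='o', prepend. Next row=LF[19]=17
  step 6: row=17, L[17]='e', prepend. Next row=LF[17]=7
  step 7: row=7, L[7]='u', prepend. Next row=LF[7]=20
  step 8: row=20, L[20]='a', prepend. Next row=LF[20]=3
  step 9: row=3, L[3]='o', prepend. Next row=LF[3]=15
  step 10: row=15, L[15]='a', prepend. Next row=LF[15]=2
  step 11: row=2, L[2]='u', prepend. Next row=LF[2]=18
  step 12: row=18, L[18]='e', prepend. Next row=LF[18]=8
  step 13: row=8, L[8]='u', prepend. Next row=LF[8]=21
  step 14: row=21, L[21]='e', prepend. Next row=LF[21]=9
  step 15: row=9, L[9]='a', prepend. Next row=LF[9]=1
  step 16: row=1, L[1]='i', prepend. Next row=LF[1]=11
  step 17: row=11, L[11]='e', prepend. Next row=LF[11]=6
  step 18: row=6, L[6]='e', prepend. Next row=LF[6]=4
  step 19: row=4, L[4]='i', prepend. Next row=LF[4]=12
  step 20: row=12, L[12]='i', prepend. Next row=LF[12]=13
  step 21: row=13, L[13]='o', prepend. Next row=LF[13]=16
  step 22: row=16, L[16]='u', prepend. Next row=LF[16]=22
  step 23: row=22, L[22]='i', prepend. Next row=LF[22]=14
Reversed output: iuoiieeiaeueuaoaueouei$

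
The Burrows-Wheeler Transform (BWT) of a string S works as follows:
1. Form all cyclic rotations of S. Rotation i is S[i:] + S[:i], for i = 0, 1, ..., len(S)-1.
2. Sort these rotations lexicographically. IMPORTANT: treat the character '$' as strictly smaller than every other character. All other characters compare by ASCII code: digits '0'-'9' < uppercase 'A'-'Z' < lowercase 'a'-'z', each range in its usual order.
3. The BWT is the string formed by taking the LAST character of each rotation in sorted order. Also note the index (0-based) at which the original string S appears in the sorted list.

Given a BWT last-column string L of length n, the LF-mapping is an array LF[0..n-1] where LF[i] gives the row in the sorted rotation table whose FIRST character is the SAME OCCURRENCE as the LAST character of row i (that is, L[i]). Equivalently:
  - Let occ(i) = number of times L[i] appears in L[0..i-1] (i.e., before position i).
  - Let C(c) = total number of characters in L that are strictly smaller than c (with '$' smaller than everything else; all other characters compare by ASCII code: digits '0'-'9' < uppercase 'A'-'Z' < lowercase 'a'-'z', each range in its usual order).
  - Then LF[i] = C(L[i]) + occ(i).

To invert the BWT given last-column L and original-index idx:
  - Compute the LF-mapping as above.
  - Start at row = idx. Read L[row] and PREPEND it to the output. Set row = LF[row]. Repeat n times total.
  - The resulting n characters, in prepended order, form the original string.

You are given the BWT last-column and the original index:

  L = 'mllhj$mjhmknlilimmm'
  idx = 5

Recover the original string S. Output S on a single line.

LF mapping: 12 8 9 1 5 0 13 6 2 14 7 18 10 3 11 4 15 16 17
Walk LF starting at row 5, prepending L[row]:
  step 1: row=5, L[5]='$', prepend. Next row=LF[5]=0
  step 2: row=0, L[0]='m', prepend. Next row=LF[0]=12
  step 3: row=12, L[12]='l', prepend. Next row=LF[12]=10
  step 4: row=10, L[10]='k', prepend. Next row=LF[10]=7
  step 5: row=7, L[7]='j', prepend. Next row=LF[7]=6
  step 6: row=6, L[6]='m', prepend. Next row=LF[6]=13
  step 7: row=13, L[13]='i', prepend. Next row=LF[13]=3
  step 8: row=3, L[3]='h', prepend. Next row=LF[3]=1
  step 9: row=1, L[1]='l', prepend. Next row=LF[1]=8
  step 10: row=8, L[8]='h', prepend. Next row=LF[8]=2
  step 11: row=2, L[2]='l', prepend. Next row=LF[2]=9
  step 12: row=9, L[9]='m', prepend. Next row=LF[9]=14
  step 13: row=14, L[14]='l', prepend. Next row=LF[14]=11
  step 14: row=11, L[11]='n', prepend. Next row=LF[11]=18
  step 15: row=18, L[18]='m', prepend. Next row=LF[18]=17
  step 16: row=17, L[17]='m', prepend. Next row=LF[17]=16
  step 17: row=16, L[16]='m', prepend. Next row=LF[16]=15
  step 18: row=15, L[15]='i', prepend. Next row=LF[15]=4
  step 19: row=4, L[4]='j', prepend. Next row=LF[4]=5
Reversed output: jimmmnlmlhlhimjklm$

Answer: jimmmnlmlhlhimjklm$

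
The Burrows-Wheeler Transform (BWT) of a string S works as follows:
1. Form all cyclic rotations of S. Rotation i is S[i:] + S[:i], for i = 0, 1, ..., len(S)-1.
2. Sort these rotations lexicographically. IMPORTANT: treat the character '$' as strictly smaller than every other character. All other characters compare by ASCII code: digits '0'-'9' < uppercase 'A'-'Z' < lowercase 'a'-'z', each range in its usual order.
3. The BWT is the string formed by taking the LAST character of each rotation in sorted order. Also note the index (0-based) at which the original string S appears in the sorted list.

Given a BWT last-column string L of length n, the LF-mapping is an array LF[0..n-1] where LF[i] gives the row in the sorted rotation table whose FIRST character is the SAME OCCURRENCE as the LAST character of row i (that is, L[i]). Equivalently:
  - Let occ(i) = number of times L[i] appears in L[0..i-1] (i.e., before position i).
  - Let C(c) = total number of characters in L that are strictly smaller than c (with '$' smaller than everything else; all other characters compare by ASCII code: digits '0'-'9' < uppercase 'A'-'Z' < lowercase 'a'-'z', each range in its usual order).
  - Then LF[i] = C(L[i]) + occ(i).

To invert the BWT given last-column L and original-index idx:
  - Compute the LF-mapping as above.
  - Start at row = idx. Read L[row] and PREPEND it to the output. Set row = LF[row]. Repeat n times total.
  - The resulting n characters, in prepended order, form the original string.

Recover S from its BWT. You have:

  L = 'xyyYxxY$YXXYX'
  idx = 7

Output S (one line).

LF mapping: 8 11 12 4 9 10 5 0 6 1 2 7 3
Walk LF starting at row 7, prepending L[row]:
  step 1: row=7, L[7]='$', prepend. Next row=LF[7]=0
  step 2: row=0, L[0]='x', prepend. Next row=LF[0]=8
  step 3: row=8, L[8]='Y', prepend. Next row=LF[8]=6
  step 4: row=6, L[6]='Y', prepend. Next row=LF[6]=5
  step 5: row=5, L[5]='x', prepend. Next row=LF[5]=10
  step 6: row=10, L[10]='X', prepend. Next row=LF[10]=2
  step 7: row=2, L[2]='y', prepend. Next row=LF[2]=12
  step 8: row=12, L[12]='X', prepend. Next row=LF[12]=3
  step 9: row=3, L[3]='Y', prepend. Next row=LF[3]=4
  step 10: row=4, L[4]='x', prepend. Next row=LF[4]=9
  step 11: row=9, L[9]='X', prepend. Next row=LF[9]=1
  step 12: row=1, L[1]='y', prepend. Next row=LF[1]=11
  step 13: row=11, L[11]='Y', prepend. Next row=LF[11]=7
Reversed output: YyXxYXyXxYYx$

Answer: YyXxYXyXxYYx$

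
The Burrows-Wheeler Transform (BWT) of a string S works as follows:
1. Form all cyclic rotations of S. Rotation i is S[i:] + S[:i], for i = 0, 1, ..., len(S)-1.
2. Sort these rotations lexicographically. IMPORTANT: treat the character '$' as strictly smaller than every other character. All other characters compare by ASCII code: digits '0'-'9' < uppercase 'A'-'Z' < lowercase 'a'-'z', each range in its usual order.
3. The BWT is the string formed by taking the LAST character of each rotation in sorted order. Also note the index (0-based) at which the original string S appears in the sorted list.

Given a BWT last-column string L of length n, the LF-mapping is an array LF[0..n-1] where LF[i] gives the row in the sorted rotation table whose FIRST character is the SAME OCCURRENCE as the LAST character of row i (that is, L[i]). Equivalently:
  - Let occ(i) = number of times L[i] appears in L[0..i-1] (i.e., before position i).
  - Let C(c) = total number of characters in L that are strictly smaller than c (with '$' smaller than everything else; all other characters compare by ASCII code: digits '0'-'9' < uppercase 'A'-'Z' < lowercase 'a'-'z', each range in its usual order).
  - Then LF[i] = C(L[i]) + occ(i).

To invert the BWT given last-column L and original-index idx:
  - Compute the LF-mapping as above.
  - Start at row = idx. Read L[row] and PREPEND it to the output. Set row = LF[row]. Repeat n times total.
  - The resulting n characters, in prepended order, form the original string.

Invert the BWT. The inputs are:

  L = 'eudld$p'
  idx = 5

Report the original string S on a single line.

LF mapping: 3 6 1 4 2 0 5
Walk LF starting at row 5, prepending L[row]:
  step 1: row=5, L[5]='$', prepend. Next row=LF[5]=0
  step 2: row=0, L[0]='e', prepend. Next row=LF[0]=3
  step 3: row=3, L[3]='l', prepend. Next row=LF[3]=4
  step 4: row=4, L[4]='d', prepend. Next row=LF[4]=2
  step 5: row=2, L[2]='d', prepend. Next row=LF[2]=1
  step 6: row=1, L[1]='u', prepend. Next row=LF[1]=6
  step 7: row=6, L[6]='p', prepend. Next row=LF[6]=5
Reversed output: puddle$

Answer: puddle$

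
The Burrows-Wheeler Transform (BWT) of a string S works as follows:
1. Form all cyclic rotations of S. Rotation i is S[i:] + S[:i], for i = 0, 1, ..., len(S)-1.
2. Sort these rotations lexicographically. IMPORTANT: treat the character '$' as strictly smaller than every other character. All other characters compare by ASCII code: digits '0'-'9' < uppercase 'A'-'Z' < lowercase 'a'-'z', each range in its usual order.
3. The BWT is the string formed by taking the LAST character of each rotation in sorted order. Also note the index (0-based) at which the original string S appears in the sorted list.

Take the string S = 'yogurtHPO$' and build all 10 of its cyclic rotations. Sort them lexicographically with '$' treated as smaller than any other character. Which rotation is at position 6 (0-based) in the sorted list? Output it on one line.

Answer: rtHPO$yogu

Derivation:
All 10 rotations (rotation i = S[i:]+S[:i]):
  rot[0] = yogurtHPO$
  rot[1] = ogurtHPO$y
  rot[2] = gurtHPO$yo
  rot[3] = urtHPO$yog
  rot[4] = rtHPO$yogu
  rot[5] = tHPO$yogur
  rot[6] = HPO$yogurt
  rot[7] = PO$yogurtH
  rot[8] = O$yogurtHP
  rot[9] = $yogurtHPO
Sorted (with $ < everything):
  sorted[0] = $yogurtHPO
  sorted[1] = HPO$yogurt
  sorted[2] = O$yogurtHP
  sorted[3] = PO$yogurtH
  sorted[4] = gurtHPO$yo
  sorted[5] = ogurtHPO$y
  sorted[6] = rtHPO$yogu
  sorted[7] = tHPO$yogur
  sorted[8] = urtHPO$yog
  sorted[9] = yogurtHPO$
sorted[6] = rtHPO$yogu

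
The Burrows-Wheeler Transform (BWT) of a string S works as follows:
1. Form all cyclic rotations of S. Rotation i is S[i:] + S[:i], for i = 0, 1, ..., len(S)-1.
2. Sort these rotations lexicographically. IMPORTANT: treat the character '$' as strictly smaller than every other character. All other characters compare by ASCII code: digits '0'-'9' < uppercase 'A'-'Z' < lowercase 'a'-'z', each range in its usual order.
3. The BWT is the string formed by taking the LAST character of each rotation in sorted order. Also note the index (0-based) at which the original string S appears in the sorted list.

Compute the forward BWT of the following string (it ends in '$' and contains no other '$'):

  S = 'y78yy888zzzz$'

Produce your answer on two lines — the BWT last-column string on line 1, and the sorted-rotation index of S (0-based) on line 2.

Answer: zyy878$y8zzz8
6

Derivation:
All 13 rotations (rotation i = S[i:]+S[:i]):
  rot[0] = y78yy888zzzz$
  rot[1] = 78yy888zzzz$y
  rot[2] = 8yy888zzzz$y7
  rot[3] = yy888zzzz$y78
  rot[4] = y888zzzz$y78y
  rot[5] = 888zzzz$y78yy
  rot[6] = 88zzzz$y78yy8
  rot[7] = 8zzzz$y78yy88
  rot[8] = zzzz$y78yy888
  rot[9] = zzz$y78yy888z
  rot[10] = zz$y78yy888zz
  rot[11] = z$y78yy888zzz
  rot[12] = $y78yy888zzzz
Sorted (with $ < everything):
  sorted[0] = $y78yy888zzzz  (last char: 'z')
  sorted[1] = 78yy888zzzz$y  (last char: 'y')
  sorted[2] = 888zzzz$y78yy  (last char: 'y')
  sorted[3] = 88zzzz$y78yy8  (last char: '8')
  sorted[4] = 8yy888zzzz$y7  (last char: '7')
  sorted[5] = 8zzzz$y78yy88  (last char: '8')
  sorted[6] = y78yy888zzzz$  (last char: '$')
  sorted[7] = y888zzzz$y78y  (last char: 'y')
  sorted[8] = yy888zzzz$y78  (last char: '8')
  sorted[9] = z$y78yy888zzz  (last char: 'z')
  sorted[10] = zz$y78yy888zz  (last char: 'z')
  sorted[11] = zzz$y78yy888z  (last char: 'z')
  sorted[12] = zzzz$y78yy888  (last char: '8')
Last column: zyy878$y8zzz8
Original string S is at sorted index 6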